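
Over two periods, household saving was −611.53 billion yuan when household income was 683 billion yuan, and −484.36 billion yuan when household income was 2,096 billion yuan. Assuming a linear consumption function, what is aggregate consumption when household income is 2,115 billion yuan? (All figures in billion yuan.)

MPS = ΔS/ΔY = (-484.36 − (-611.53))/(2096 − 683) = 127.17/1413 = 0.09
MPC = 1 − MPS = 0.91
Autonomous saving = -611.53 − 0.09(683) = -673, so a = 673
C = 673 + 0.91(2115) = 673 + 1924.65 = 2597.65

C = 2597.65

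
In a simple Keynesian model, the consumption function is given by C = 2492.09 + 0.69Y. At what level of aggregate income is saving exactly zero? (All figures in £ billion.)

Y = 8039

At break-even, C = Y: 2492.09 + 0.69Y = Y
0.31Y = 2492.09, so Y = 2492.09/0.31 = 8039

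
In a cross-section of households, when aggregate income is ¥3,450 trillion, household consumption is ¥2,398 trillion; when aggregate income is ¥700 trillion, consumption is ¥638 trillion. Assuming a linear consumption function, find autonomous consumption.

MPC = ΔC/ΔY = (2398 − 638)/(3450 − 700) = 1760/2750 = 0.64
a = C − MPC·Y = 638 − 0.64(700) = 638 − 448 = 190

a = 190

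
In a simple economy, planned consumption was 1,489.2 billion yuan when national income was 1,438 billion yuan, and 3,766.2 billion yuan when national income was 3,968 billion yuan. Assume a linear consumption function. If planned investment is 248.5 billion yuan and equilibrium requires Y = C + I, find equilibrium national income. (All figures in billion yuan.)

Y = 4435

MPC = (3766.2 − 1489.2)/(3968 − 1438) = 2277/2530 = 0.9
a = 1489.2 − 0.9(1438) = 195
Equilibrium: Y = 195 + 0.9Y + 248.5
0.1Y = 443.5, so Y = 443.5/0.1 = 4435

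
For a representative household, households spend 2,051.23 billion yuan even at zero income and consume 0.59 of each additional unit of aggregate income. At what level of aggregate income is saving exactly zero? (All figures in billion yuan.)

Y = 5003

At break-even, C = Y: 2051.23 + 0.59Y = Y
0.41Y = 2051.23, so Y = 2051.23/0.41 = 5003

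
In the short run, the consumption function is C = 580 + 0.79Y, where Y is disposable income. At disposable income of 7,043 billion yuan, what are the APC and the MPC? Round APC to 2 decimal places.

APC = 0.87; MPC = 0.79

MPC = 0.79 (the slope of the consumption function)
C = 580 + 0.79(7043) = 6143.97, so APC = 6143.97/7043 = 0.87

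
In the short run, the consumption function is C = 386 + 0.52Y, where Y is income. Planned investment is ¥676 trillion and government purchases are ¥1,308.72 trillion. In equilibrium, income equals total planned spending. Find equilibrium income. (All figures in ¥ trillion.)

Y = 4939

Y = C + I + G = 386 + 0.52Y + 676 + 1308.72
Y − 0.52Y = 2370.72
0.48Y = 2370.72, so Y = 2370.72/0.48 = 4939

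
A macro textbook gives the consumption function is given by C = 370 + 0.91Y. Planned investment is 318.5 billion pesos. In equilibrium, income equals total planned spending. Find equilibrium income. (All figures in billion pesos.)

Y = C + I = 370 + 0.91Y + 318.5
Y − 0.91Y = 688.5
0.09Y = 688.5, so Y = 688.5/0.09 = 7650

Y = 7650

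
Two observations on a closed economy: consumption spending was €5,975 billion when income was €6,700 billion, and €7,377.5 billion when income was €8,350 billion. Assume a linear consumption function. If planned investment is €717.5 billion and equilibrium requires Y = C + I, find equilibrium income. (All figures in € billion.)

MPC = (7377.5 − 5975)/(8350 − 6700) = 1402.5/1650 = 0.85
a = 5975 − 0.85(6700) = 280
Equilibrium: Y = 280 + 0.85Y + 717.5
0.15Y = 997.5, so Y = 997.5/0.15 = 6650

Y = 6650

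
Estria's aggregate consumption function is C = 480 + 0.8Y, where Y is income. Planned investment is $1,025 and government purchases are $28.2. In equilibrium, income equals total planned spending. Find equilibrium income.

Y = 7666

Y = C + I + G = 480 + 0.8Y + 1025 + 28.2
Y − 0.8Y = 1533.2
0.2Y = 1533.2, so Y = 1533.2/0.2 = 7666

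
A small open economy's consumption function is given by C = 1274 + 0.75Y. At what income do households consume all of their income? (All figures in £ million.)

At break-even, C = Y: 1274 + 0.75Y = Y
0.25Y = 1274, so Y = 1274/0.25 = 5096

Y = 5096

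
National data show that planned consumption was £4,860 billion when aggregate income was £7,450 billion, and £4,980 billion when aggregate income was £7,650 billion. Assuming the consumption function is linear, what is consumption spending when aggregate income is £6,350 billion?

C = 4200

MPC = (4980 − 4860)/(7650 − 7450) = 120/200 = 0.6
a = 4860 − 0.6(7450) = 4860 − 4470 = 390
C = 390 + 0.6(6350) = 390 + 3810 = 4200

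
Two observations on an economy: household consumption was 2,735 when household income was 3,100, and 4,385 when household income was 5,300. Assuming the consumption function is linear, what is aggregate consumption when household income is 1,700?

C = 1685

MPC = (4385 − 2735)/(5300 − 3100) = 1650/2200 = 0.75
a = 2735 − 0.75(3100) = 2735 − 2325 = 410
C = 410 + 0.75(1700) = 410 + 1275 = 1685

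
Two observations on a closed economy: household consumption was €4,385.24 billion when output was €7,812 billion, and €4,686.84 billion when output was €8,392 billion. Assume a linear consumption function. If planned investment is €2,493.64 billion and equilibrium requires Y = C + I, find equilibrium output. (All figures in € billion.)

MPC = (4686.84 − 4385.24)/(8392 − 7812) = 301.6/580 = 0.52
a = 4385.24 − 0.52(7812) = 323
Equilibrium: Y = 323 + 0.52Y + 2493.64
0.48Y = 2816.64, so Y = 2816.64/0.48 = 5868

Y = 5868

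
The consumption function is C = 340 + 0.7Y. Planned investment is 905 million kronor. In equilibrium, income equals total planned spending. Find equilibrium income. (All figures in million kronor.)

Y = C + I = 340 + 0.7Y + 905
Y − 0.7Y = 1245
0.3Y = 1245, so Y = 1245/0.3 = 4150

Y = 4150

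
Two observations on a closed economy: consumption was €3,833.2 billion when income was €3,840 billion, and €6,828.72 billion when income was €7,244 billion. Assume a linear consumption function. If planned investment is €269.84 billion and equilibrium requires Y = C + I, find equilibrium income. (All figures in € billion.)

Y = 6032

MPC = (6828.72 − 3833.2)/(7244 − 3840) = 2995.52/3404 = 0.88
a = 3833.2 − 0.88(3840) = 454
Equilibrium: Y = 454 + 0.88Y + 269.84
0.12Y = 723.84, so Y = 723.84/0.12 = 6032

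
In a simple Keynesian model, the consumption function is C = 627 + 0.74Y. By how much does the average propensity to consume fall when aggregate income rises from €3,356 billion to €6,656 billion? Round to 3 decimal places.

At Y = 3356: C = 627 + 0.74(3356) = 3110.44, APC = 3110.44/3356 = 0.9268
At Y = 6656: C = 5552.44, APC = 5552.44/6656 = 0.8342
Fall in APC = 0.9268 − 0.8342 = 0.0926 ≈ 0.093

ΔAPC = 0.093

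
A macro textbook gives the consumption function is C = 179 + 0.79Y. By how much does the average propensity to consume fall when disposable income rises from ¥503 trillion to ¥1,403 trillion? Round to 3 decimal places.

At Y = 503: C = 179 + 0.79(503) = 576.37, APC = 576.37/503 = 1.1459
At Y = 1403: C = 1287.37, APC = 1287.37/1403 = 0.9176
Fall in APC = 1.1459 − 0.9176 = 0.2283 ≈ 0.228

ΔAPC = 0.228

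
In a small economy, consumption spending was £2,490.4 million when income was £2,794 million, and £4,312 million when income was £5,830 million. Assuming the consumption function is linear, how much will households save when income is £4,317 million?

S = 912.8

MPC = (4312 − 2490.4)/(5830 − 2794) = 1821.6/3036 = 0.6
a = 2490.4 − 0.6(2794) = 2490.4 − 1676.4 = 814
C = 814 + 0.6(4317) = 3404.2
S = 4317 − 3404.2 = 912.8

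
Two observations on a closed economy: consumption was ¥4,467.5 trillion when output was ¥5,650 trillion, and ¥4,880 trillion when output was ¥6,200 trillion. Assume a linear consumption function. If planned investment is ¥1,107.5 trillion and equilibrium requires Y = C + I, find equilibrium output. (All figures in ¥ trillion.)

MPC = (4880 − 4467.5)/(6200 − 5650) = 412.5/550 = 0.75
a = 4467.5 − 0.75(5650) = 230
Equilibrium: Y = 230 + 0.75Y + 1107.5
0.25Y = 1337.5, so Y = 1337.5/0.25 = 5350

Y = 5350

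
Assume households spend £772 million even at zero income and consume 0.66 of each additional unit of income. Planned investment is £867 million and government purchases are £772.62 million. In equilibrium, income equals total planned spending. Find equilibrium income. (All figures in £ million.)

Y = 7093

Y = C + I + G = 772 + 0.66Y + 867 + 772.62
Y − 0.66Y = 2411.62
0.34Y = 2411.62, so Y = 2411.62/0.34 = 7093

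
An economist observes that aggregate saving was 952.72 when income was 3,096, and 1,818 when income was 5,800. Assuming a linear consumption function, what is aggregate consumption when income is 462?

MPS = ΔS/ΔY = (1818 − 952.72)/(5800 − 3096) = 865.28/2704 = 0.32
MPC = 1 − MPS = 0.68
Autonomous saving = 952.72 − 0.32(3096) = -38, so a = 38
C = 38 + 0.68(462) = 38 + 314.16 = 352.16

C = 352.16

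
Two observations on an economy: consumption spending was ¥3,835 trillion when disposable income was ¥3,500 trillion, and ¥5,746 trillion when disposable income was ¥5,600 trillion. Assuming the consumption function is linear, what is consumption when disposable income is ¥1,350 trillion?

MPC = (5746 − 3835)/(5600 − 3500) = 1911/2100 = 0.91
a = 3835 − 0.91(3500) = 3835 − 3185 = 650
C = 650 + 0.91(1350) = 650 + 1228.5 = 1878.5

C = 1878.5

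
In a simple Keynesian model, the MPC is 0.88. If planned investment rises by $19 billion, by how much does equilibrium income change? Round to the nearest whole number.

The multiplier is 1/(1 − MPC) = 1/0.12.
ΔY = 19/0.12 = 158.33 ≈ 158

ΔY ≈ 158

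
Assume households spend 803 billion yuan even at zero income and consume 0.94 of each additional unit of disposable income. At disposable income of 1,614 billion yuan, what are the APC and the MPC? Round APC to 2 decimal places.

APC = 1.44; MPC = 0.94

MPC = 0.94 (the slope of the consumption function)
C = 803 + 0.94(1614) = 2320.16, so APC = 2320.16/1614 = 1.44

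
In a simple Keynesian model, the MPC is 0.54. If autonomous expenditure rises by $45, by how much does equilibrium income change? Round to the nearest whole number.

The multiplier is 1/(1 − MPC) = 1/0.46.
ΔY = 45/0.46 = 97.83 ≈ 98

ΔY ≈ 98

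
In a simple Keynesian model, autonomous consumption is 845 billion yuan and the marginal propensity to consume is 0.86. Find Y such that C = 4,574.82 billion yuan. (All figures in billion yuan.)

845 + 0.86Y = 4574.82
0.86Y = 3729.82, so Y = 3729.82/0.86 = 4337

Y = 4337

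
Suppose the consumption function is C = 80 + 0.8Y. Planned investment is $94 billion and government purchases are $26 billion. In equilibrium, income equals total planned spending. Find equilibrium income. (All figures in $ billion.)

Y = C + I + G = 80 + 0.8Y + 94 + 26
Y − 0.8Y = 200
0.2Y = 200, so Y = 200/0.2 = 1000

Y = 1000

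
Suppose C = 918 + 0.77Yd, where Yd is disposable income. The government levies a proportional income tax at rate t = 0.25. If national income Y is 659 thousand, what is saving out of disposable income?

S = -804.3225

Yd = (1 − 0.25)(659) = 0.75(659) = 494.25
C = 918 + 0.77(494.25) = 918 + 380.5725 = 1298.5725
S = Yd − C = 494.25 − 1298.5725 = -804.3225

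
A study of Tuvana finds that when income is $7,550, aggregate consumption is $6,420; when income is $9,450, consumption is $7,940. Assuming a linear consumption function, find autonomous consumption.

MPC = ΔC/ΔY = (7940 − 6420)/(9450 − 7550) = 1520/1900 = 0.8
a = C − MPC·Y = 6420 − 0.8(7550) = 6420 − 6040 = 380

a = 380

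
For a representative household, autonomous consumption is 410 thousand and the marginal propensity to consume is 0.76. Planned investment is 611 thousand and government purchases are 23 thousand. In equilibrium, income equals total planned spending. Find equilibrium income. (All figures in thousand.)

Y = C + I + G = 410 + 0.76Y + 611 + 23
Y − 0.76Y = 1044
0.24Y = 1044, so Y = 1044/0.24 = 4350

Y = 4350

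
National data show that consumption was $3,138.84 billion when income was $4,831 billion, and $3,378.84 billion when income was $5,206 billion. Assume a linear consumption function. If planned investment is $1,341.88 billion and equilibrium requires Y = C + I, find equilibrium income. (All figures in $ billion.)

MPC = (3378.84 − 3138.84)/(5206 − 4831) = 240/375 = 0.64
a = 3138.84 − 0.64(4831) = 47
Equilibrium: Y = 47 + 0.64Y + 1341.88
0.36Y = 1388.88, so Y = 1388.88/0.36 = 3858

Y = 3858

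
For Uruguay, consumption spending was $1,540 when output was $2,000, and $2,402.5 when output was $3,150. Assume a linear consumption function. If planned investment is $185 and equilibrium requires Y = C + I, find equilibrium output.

Y = 900

MPC = (2402.5 − 1540)/(3150 − 2000) = 862.5/1150 = 0.75
a = 1540 − 0.75(2000) = 40
Equilibrium: Y = 40 + 0.75Y + 185
0.25Y = 225, so Y = 225/0.25 = 900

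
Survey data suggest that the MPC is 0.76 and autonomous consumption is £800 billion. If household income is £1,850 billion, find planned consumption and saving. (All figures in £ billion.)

C = 800 + 0.76(1850) = 800 + 1406 = 2206
S = Y − C = 1850 − 2206 = -356

C = 2206; S = -356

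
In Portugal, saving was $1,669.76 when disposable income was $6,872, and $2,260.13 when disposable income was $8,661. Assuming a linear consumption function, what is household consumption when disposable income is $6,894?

MPS = ΔS/ΔY = (2260.13 − 1669.76)/(8661 − 6872) = 590.37/1789 = 0.33
MPC = 1 − MPS = 0.67
Autonomous saving = 1669.76 − 0.33(6872) = -598, so a = 598
C = 598 + 0.67(6894) = 598 + 4618.98 = 5216.98

C = 5216.98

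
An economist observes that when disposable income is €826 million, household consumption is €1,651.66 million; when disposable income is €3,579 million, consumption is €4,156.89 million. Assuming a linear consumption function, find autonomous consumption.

MPC = ΔC/ΔY = (4156.89 − 1651.66)/(3579 − 826) = 2505.23/2753 = 0.91
a = C − MPC·Y = 1651.66 − 0.91(826) = 1651.66 − 751.66 = 900

a = 900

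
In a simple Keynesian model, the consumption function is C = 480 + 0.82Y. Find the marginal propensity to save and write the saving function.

MPS = 1 − MPC = 1 − 0.82 = 0.18
S = Y − C = -480 + 0.18Y

MPS = 0.18; S = -480 + 0.18Y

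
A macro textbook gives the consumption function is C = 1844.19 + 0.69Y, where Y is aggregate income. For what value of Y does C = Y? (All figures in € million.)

Y = 5949

At break-even, C = Y: 1844.19 + 0.69Y = Y
0.31Y = 1844.19, so Y = 1844.19/0.31 = 5949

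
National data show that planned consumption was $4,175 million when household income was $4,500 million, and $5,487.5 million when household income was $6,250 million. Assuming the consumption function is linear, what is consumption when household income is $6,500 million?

MPC = (5487.5 − 4175)/(6250 − 4500) = 1312.5/1750 = 0.75
a = 4175 − 0.75(4500) = 4175 − 3375 = 800
C = 800 + 0.75(6500) = 800 + 4875 = 5675

C = 5675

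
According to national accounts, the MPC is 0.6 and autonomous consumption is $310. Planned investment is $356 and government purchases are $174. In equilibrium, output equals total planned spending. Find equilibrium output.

Y = 2100

Y = C + I + G = 310 + 0.6Y + 356 + 174
Y − 0.6Y = 840
0.4Y = 840, so Y = 840/0.4 = 2100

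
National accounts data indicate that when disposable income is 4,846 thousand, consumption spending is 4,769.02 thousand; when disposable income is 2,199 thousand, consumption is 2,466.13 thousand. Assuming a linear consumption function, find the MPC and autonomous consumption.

MPC = ΔC/ΔY = (4769.02 − 2466.13)/(4846 − 2199) = 2302.89/2647 = 0.87
a = C − MPC·Y = 2466.13 − 0.87(2199) = 2466.13 − 1913.13 = 553

MPC = 0.87; a = 553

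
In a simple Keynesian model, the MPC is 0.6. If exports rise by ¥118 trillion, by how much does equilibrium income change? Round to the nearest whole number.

The multiplier is 1/(1 − MPC) = 1/0.4.
ΔY = 118/0.4 = 295.00 ≈ 295

ΔY ≈ 295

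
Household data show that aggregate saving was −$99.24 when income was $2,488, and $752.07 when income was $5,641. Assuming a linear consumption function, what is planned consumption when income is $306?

C = 994.38

MPS = ΔS/ΔY = (752.07 − (-99.24))/(5641 − 2488) = 851.31/3153 = 0.27
MPC = 1 − MPS = 0.73
Autonomous saving = -99.24 − 0.27(2488) = -771, so a = 771
C = 771 + 0.73(306) = 771 + 223.38 = 994.38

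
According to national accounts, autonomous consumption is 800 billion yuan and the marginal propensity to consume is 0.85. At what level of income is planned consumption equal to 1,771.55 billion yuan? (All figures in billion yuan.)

800 + 0.85Y = 1771.55
0.85Y = 971.55, so Y = 971.55/0.85 = 1143

Y = 1143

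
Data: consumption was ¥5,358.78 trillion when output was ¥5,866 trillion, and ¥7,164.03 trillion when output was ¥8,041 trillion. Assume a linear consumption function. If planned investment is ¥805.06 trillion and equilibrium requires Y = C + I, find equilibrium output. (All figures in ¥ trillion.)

Y = 7618

MPC = (7164.03 − 5358.78)/(8041 − 5866) = 1805.25/2175 = 0.83
a = 5358.78 − 0.83(5866) = 490
Equilibrium: Y = 490 + 0.83Y + 805.06
0.17Y = 1295.06, so Y = 1295.06/0.17 = 7618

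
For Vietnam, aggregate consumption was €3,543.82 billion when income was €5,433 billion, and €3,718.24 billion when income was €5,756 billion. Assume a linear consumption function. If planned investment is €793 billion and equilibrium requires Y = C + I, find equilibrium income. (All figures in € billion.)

MPC = (3718.24 − 3543.82)/(5756 − 5433) = 174.42/323 = 0.54
a = 3543.82 − 0.54(5433) = 610
Equilibrium: Y = 610 + 0.54Y + 793
0.46Y = 1403, so Y = 1403/0.46 = 3050

Y = 3050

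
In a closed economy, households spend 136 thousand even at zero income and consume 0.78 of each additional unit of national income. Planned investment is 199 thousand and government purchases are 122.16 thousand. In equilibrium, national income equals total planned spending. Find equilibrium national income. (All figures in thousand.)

Y = 2078

Y = C + I + G = 136 + 0.78Y + 199 + 122.16
Y − 0.78Y = 457.16
0.22Y = 457.16, so Y = 457.16/0.22 = 2078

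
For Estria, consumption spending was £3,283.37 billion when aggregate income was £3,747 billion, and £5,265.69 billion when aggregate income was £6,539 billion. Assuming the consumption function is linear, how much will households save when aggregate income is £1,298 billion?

S = -246.58

MPC = (5265.69 − 3283.37)/(6539 − 3747) = 1982.32/2792 = 0.71
a = 3283.37 − 0.71(3747) = 3283.37 − 2660.37 = 623
C = 623 + 0.71(1298) = 1544.58
S = 1298 − 1544.58 = -246.58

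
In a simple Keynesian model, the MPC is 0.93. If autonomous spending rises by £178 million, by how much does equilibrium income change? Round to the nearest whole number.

The multiplier is 1/(1 − MPC) = 1/0.07.
ΔY = 178/0.07 = 2542.86 ≈ 2543

ΔY ≈ 2543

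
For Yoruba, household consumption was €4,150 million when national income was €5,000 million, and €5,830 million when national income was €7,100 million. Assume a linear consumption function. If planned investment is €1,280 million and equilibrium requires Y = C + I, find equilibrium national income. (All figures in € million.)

Y = 7150

MPC = (5830 − 4150)/(7100 − 5000) = 1680/2100 = 0.8
a = 4150 − 0.8(5000) = 150
Equilibrium: Y = 150 + 0.8Y + 1280
0.2Y = 1430, so Y = 1430/0.2 = 7150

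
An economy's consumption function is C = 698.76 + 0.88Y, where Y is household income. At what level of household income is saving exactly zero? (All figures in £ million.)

At break-even, C = Y: 698.76 + 0.88Y = Y
0.12Y = 698.76, so Y = 698.76/0.12 = 5823

Y = 5823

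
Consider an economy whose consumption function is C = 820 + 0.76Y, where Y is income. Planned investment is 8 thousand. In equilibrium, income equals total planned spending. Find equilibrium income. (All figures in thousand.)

Y = 3450

Y = C + I = 820 + 0.76Y + 8
Y − 0.76Y = 828
0.24Y = 828, so Y = 828/0.24 = 3450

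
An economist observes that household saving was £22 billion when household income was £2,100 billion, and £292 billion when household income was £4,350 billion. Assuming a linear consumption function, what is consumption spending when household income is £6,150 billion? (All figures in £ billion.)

MPS = ΔS/ΔY = (292 − 22)/(4350 − 2100) = 270/2250 = 0.12
MPC = 1 − MPS = 0.88
Autonomous saving = 22 − 0.12(2100) = -230, so a = 230
C = 230 + 0.88(6150) = 230 + 5412 = 5642

C = 5642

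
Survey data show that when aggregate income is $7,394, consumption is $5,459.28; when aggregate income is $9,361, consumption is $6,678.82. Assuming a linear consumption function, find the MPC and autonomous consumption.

MPC = 0.62; a = 875

MPC = ΔC/ΔY = (6678.82 − 5459.28)/(9361 − 7394) = 1219.54/1967 = 0.62
a = C − MPC·Y = 5459.28 − 0.62(7394) = 5459.28 − 4584.28 = 875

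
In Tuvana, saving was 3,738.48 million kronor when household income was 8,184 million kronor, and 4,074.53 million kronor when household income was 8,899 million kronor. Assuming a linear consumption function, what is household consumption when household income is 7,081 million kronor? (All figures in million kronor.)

C = 3860.93

MPS = ΔS/ΔY = (4074.53 − 3738.48)/(8899 − 8184) = 336.05/715 = 0.47
MPC = 1 − MPS = 0.53
Autonomous saving = 3738.48 − 0.47(8184) = -108, so a = 108
C = 108 + 0.53(7081) = 108 + 3752.93 = 3860.93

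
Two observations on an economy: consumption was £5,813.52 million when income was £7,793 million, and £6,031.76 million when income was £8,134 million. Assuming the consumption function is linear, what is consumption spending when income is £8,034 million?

MPC = (6031.76 − 5813.52)/(8134 − 7793) = 218.24/341 = 0.64
a = 5813.52 − 0.64(7793) = 5813.52 − 4987.52 = 826
C = 826 + 0.64(8034) = 826 + 5141.76 = 5967.76

C = 5967.76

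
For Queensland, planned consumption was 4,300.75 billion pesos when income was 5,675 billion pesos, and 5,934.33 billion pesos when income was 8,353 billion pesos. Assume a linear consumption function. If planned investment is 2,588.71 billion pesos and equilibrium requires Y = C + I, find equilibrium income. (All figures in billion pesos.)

Y = 8789

MPC = (5934.33 − 4300.75)/(8353 − 5675) = 1633.58/2678 = 0.61
a = 4300.75 − 0.61(5675) = 839
Equilibrium: Y = 839 + 0.61Y + 2588.71
0.39Y = 3427.71, so Y = 3427.71/0.39 = 8789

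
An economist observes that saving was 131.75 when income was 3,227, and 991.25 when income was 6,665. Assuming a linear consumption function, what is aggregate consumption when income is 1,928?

C = 2121

MPS = ΔS/ΔY = (991.25 − 131.75)/(6665 − 3227) = 859.5/3438 = 0.25
MPC = 1 − MPS = 0.75
Autonomous saving = 131.75 − 0.25(3227) = -675, so a = 675
C = 675 + 0.75(1928) = 675 + 1446 = 2121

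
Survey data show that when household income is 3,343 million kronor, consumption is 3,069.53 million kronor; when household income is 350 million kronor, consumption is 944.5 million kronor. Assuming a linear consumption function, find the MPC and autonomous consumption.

MPC = ΔC/ΔY = (3069.53 − 944.5)/(3343 − 350) = 2125.03/2993 = 0.71
a = C − MPC·Y = 944.5 − 0.71(350) = 944.5 − 248.5 = 696

MPC = 0.71; a = 696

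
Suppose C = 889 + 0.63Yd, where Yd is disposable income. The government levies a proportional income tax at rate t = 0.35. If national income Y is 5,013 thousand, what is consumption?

C = 2941.8235

Yd = (1 − 0.35)(5013) = 0.65(5013) = 3258.45
C = 889 + 0.63(3258.45) = 889 + 2052.8235 = 2941.8235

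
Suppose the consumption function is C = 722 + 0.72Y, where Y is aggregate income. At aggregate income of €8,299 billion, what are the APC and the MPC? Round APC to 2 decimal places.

MPC = 0.72 (the slope of the consumption function)
C = 722 + 0.72(8299) = 6697.28, so APC = 6697.28/8299 = 0.81

APC = 0.81; MPC = 0.72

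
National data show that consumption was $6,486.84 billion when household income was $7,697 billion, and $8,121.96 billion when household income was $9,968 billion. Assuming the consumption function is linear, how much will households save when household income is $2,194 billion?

MPC = (8121.96 − 6486.84)/(9968 − 7697) = 1635.12/2271 = 0.72
a = 6486.84 − 0.72(7697) = 6486.84 − 5541.84 = 945
C = 945 + 0.72(2194) = 2524.68
S = 2194 − 2524.68 = -330.68

S = -330.68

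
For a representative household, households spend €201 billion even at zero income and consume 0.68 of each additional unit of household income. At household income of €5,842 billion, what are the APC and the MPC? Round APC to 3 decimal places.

APC = 0.714; MPC = 0.68

MPC = 0.68 (the slope of the consumption function)
C = 201 + 0.68(5842) = 4173.56, so APC = 4173.56/5842 = 0.714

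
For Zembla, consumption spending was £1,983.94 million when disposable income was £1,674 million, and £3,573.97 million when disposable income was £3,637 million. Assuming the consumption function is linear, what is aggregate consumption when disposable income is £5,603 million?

C = 5166.43

MPC = (3573.97 − 1983.94)/(3637 − 1674) = 1590.03/1963 = 0.81
a = 1983.94 − 0.81(1674) = 1983.94 − 1355.94 = 628
C = 628 + 0.81(5603) = 628 + 4538.43 = 5166.43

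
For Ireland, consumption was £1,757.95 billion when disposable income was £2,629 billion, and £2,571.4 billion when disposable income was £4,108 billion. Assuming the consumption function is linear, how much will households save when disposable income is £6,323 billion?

MPC = (2571.4 − 1757.95)/(4108 − 2629) = 813.45/1479 = 0.55
a = 1757.95 − 0.55(2629) = 1757.95 − 1445.95 = 312
C = 312 + 0.55(6323) = 3789.65
S = 6323 − 3789.65 = 2533.35

S = 2533.35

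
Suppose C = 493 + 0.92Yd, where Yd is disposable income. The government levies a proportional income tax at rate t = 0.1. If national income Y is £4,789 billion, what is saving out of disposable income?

Yd = (1 − 0.1)(4789) = 0.9(4789) = 4310.1
C = 493 + 0.92(4310.1) = 493 + 3965.292 = 4458.292
S = Yd − C = 4310.1 − 4458.292 = -148.192

S = -148.192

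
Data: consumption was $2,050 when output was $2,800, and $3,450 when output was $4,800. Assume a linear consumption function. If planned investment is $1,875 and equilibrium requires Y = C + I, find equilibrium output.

MPC = (3450 − 2050)/(4800 − 2800) = 1400/2000 = 0.7
a = 2050 − 0.7(2800) = 90
Equilibrium: Y = 90 + 0.7Y + 1875
0.3Y = 1965, so Y = 1965/0.3 = 6550

Y = 6550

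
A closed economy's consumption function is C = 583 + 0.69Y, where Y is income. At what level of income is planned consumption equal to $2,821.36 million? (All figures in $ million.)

Y = 3244

583 + 0.69Y = 2821.36
0.69Y = 2238.36, so Y = 2238.36/0.69 = 3244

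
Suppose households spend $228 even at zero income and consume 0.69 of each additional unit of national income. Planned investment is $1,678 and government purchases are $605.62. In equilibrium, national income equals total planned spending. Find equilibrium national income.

Y = 8102

Y = C + I + G = 228 + 0.69Y + 1678 + 605.62
Y − 0.69Y = 2511.62
0.31Y = 2511.62, so Y = 2511.62/0.31 = 8102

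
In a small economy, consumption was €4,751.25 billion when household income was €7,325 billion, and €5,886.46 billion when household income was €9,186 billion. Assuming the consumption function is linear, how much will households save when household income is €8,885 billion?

MPC = (5886.46 − 4751.25)/(9186 − 7325) = 1135.21/1861 = 0.61
a = 4751.25 − 0.61(7325) = 4751.25 − 4468.25 = 283
C = 283 + 0.61(8885) = 5702.85
S = 8885 − 5702.85 = 3182.15

S = 3182.15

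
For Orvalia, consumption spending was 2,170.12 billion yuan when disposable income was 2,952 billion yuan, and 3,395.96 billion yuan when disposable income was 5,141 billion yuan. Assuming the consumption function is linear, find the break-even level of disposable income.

Y = 1175

MPC = (3395.96 − 2170.12)/(5141 − 2952) = 1225.84/2189 = 0.56
a = 2170.12 − 0.56(2952) = 2170.12 − 1653.12 = 517
Break-even: Y = a/(1−MPC) = 517/0.44 = 1175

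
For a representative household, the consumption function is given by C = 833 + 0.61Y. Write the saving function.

S = Y − C = Y − (833 + 0.61Y) = -833 + (1 − 0.61)Y

S = -833 + 0.39Y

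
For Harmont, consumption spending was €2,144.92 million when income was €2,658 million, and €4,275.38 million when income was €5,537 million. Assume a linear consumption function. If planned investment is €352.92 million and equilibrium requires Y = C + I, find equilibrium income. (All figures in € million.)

Y = 2042

MPC = (4275.38 − 2144.92)/(5537 − 2658) = 2130.46/2879 = 0.74
a = 2144.92 − 0.74(2658) = 178
Equilibrium: Y = 178 + 0.74Y + 352.92
0.26Y = 530.92, so Y = 530.92/0.26 = 2042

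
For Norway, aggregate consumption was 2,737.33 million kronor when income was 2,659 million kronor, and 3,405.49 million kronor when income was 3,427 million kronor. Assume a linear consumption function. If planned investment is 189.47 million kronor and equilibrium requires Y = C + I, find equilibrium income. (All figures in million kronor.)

Y = 4719

MPC = (3405.49 − 2737.33)/(3427 − 2659) = 668.16/768 = 0.87
a = 2737.33 − 0.87(2659) = 424
Equilibrium: Y = 424 + 0.87Y + 189.47
0.13Y = 613.47, so Y = 613.47/0.13 = 4719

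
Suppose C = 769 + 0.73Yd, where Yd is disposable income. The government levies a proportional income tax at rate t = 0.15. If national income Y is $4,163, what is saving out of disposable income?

S = 186.4085

Yd = (1 − 0.15)(4163) = 0.85(4163) = 3538.55
C = 769 + 0.73(3538.55) = 769 + 2583.1415 = 3352.1415
S = Yd − C = 3538.55 − 3352.1415 = 186.4085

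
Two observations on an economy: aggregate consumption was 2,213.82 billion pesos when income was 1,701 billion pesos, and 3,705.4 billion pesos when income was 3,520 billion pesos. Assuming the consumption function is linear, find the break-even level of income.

Y = 4550

MPC = (3705.4 − 2213.82)/(3520 − 1701) = 1491.58/1819 = 0.82
a = 2213.82 − 0.82(1701) = 2213.82 − 1394.82 = 819
Break-even: Y = a/(1−MPC) = 819/0.18 = 4550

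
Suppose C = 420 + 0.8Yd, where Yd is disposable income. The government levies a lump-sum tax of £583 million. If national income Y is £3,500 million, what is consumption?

Yd = Y − T = 3500 − 583 = 2917
C = 420 + 0.8(2917) = 420 + 2333.6 = 2753.6

C = 2753.6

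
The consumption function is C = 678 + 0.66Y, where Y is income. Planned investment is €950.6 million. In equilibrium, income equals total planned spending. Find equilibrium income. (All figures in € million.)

Y = 4790

Y = C + I = 678 + 0.66Y + 950.6
Y − 0.66Y = 1628.6
0.34Y = 1628.6, so Y = 1628.6/0.34 = 4790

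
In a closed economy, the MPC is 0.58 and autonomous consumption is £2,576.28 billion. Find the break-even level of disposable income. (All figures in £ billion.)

Y = 6134

At break-even, C = Y: 2576.28 + 0.58Y = Y
0.42Y = 2576.28, so Y = 2576.28/0.42 = 6134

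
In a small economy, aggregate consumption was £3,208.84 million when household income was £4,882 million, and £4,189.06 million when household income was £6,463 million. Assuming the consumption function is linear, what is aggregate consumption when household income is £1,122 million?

C = 877.64

MPC = (4189.06 − 3208.84)/(6463 − 4882) = 980.22/1581 = 0.62
a = 3208.84 − 0.62(4882) = 3208.84 − 3026.84 = 182
C = 182 + 0.62(1122) = 182 + 695.64 = 877.64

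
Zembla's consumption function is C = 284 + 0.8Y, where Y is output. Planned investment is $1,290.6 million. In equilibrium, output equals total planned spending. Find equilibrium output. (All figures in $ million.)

Y = C + I = 284 + 0.8Y + 1290.6
Y − 0.8Y = 1574.6
0.2Y = 1574.6, so Y = 1574.6/0.2 = 7873

Y = 7873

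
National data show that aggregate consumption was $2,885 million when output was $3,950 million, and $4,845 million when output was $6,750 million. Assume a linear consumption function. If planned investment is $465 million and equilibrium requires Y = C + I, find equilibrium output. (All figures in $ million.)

MPC = (4845 − 2885)/(6750 − 3950) = 1960/2800 = 0.7
a = 2885 − 0.7(3950) = 120
Equilibrium: Y = 120 + 0.7Y + 465
0.3Y = 585, so Y = 585/0.3 = 1950

Y = 1950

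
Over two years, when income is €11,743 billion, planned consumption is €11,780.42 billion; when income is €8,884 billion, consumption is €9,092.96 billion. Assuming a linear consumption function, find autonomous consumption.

a = 742

MPC = ΔC/ΔY = (11780.42 − 9092.96)/(11743 − 8884) = 2687.46/2859 = 0.94
a = C − MPC·Y = 9092.96 − 0.94(8884) = 9092.96 − 8350.96 = 742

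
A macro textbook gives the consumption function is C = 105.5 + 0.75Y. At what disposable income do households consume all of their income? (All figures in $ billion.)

Y = 422

At break-even, C = Y: 105.5 + 0.75Y = Y
0.25Y = 105.5, so Y = 105.5/0.25 = 422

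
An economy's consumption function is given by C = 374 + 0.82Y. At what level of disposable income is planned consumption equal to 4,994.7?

374 + 0.82Y = 4994.7
0.82Y = 4620.7, so Y = 4620.7/0.82 = 5635

Y = 5635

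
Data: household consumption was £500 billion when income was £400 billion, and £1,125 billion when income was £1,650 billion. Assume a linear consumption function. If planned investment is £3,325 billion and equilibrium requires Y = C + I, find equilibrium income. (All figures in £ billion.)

Y = 7250

MPC = (1125 − 500)/(1650 − 400) = 625/1250 = 0.5
a = 500 − 0.5(400) = 300
Equilibrium: Y = 300 + 0.5Y + 3325
0.5Y = 3625, so Y = 3625/0.5 = 7250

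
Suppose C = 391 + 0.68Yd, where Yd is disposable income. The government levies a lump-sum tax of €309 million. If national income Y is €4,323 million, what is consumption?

Yd = Y − T = 4323 − 309 = 4014
C = 391 + 0.68(4014) = 391 + 2729.52 = 3120.52

C = 3120.52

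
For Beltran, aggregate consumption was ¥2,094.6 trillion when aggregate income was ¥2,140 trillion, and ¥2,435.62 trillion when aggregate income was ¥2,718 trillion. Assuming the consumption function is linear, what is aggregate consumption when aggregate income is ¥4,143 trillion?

MPC = (2435.62 − 2094.6)/(2718 − 2140) = 341.02/578 = 0.59
a = 2094.6 − 0.59(2140) = 2094.6 − 1262.6 = 832
C = 832 + 0.59(4143) = 832 + 2444.37 = 3276.37

C = 3276.37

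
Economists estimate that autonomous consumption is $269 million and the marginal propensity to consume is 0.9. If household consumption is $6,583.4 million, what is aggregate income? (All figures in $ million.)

Y = 7016

269 + 0.9Y = 6583.4
0.9Y = 6314.4, so Y = 6314.4/0.9 = 7016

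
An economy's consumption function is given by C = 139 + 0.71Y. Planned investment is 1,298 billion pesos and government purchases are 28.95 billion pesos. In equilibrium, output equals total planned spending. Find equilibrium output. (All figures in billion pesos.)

Y = C + I + G = 139 + 0.71Y + 1298 + 28.95
Y − 0.71Y = 1465.95
0.29Y = 1465.95, so Y = 1465.95/0.29 = 5055

Y = 5055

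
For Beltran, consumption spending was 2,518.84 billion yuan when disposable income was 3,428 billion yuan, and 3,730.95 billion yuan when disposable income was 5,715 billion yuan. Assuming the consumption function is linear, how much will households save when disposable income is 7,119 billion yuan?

S = 2643.93

MPC = (3730.95 − 2518.84)/(5715 − 3428) = 1212.11/2287 = 0.53
a = 2518.84 − 0.53(3428) = 2518.84 − 1816.84 = 702
C = 702 + 0.53(7119) = 4475.07
S = 7119 − 4475.07 = 2643.93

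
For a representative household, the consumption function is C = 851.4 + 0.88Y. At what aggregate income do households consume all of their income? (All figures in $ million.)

At break-even, C = Y: 851.4 + 0.88Y = Y
0.12Y = 851.4, so Y = 851.4/0.12 = 7095

Y = 7095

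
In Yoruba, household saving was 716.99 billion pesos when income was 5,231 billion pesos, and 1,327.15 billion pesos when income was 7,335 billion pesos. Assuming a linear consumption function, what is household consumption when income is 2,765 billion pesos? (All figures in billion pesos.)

C = 2763.15

MPS = ΔS/ΔY = (1327.15 − 716.99)/(7335 − 5231) = 610.16/2104 = 0.29
MPC = 1 − MPS = 0.71
Autonomous saving = 716.99 − 0.29(5231) = -800, so a = 800
C = 800 + 0.71(2765) = 800 + 1963.15 = 2763.15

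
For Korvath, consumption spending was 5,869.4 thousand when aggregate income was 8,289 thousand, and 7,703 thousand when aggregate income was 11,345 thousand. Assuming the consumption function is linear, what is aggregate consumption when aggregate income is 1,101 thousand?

MPC = (7703 − 5869.4)/(11345 − 8289) = 1833.6/3056 = 0.6
a = 5869.4 − 0.6(8289) = 5869.4 − 4973.4 = 896
C = 896 + 0.6(1101) = 896 + 660.6 = 1556.6

C = 1556.6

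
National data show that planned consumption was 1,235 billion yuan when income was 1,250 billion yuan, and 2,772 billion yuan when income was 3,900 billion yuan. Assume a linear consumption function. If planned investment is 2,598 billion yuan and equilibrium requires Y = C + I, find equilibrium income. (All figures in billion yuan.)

Y = 7400

MPC = (2772 − 1235)/(3900 − 1250) = 1537/2650 = 0.58
a = 1235 − 0.58(1250) = 510
Equilibrium: Y = 510 + 0.58Y + 2598
0.42Y = 3108, so Y = 3108/0.42 = 7400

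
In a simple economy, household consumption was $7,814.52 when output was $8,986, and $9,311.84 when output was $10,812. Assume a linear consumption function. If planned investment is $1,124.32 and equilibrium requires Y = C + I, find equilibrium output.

MPC = (9311.84 − 7814.52)/(10812 − 8986) = 1497.32/1826 = 0.82
a = 7814.52 − 0.82(8986) = 446
Equilibrium: Y = 446 + 0.82Y + 1124.32
0.18Y = 1570.32, so Y = 1570.32/0.18 = 8724

Y = 8724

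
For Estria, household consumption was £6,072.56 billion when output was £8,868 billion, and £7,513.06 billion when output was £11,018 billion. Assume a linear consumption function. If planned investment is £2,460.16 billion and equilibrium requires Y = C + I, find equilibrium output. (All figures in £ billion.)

Y = 7852

MPC = (7513.06 − 6072.56)/(11018 − 8868) = 1440.5/2150 = 0.67
a = 6072.56 − 0.67(8868) = 131
Equilibrium: Y = 131 + 0.67Y + 2460.16
0.33Y = 2591.16, so Y = 2591.16/0.33 = 7852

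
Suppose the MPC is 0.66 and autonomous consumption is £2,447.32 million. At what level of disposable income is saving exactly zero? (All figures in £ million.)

Y = 7198

At break-even, C = Y: 2447.32 + 0.66Y = Y
0.34Y = 2447.32, so Y = 2447.32/0.34 = 7198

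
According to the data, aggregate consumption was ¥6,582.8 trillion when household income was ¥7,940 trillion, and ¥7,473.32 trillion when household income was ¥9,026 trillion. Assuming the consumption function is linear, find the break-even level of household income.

MPC = (7473.32 − 6582.8)/(9026 − 7940) = 890.52/1086 = 0.82
a = 6582.8 − 0.82(7940) = 6582.8 − 6510.8 = 72
Break-even: Y = a/(1−MPC) = 72/0.18 = 400

Y = 400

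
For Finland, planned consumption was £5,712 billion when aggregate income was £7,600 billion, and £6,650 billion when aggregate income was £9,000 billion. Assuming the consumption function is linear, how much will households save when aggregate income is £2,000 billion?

S = 40

MPC = (6650 − 5712)/(9000 − 7600) = 938/1400 = 0.67
a = 5712 − 0.67(7600) = 5712 − 5092 = 620
C = 620 + 0.67(2000) = 1960
S = 2000 − 1960 = 40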